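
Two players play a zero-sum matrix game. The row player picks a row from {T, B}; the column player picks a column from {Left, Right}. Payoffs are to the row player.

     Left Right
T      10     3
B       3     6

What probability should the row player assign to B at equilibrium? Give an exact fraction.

Row minima: T → 3, B → 3; maximin = 3.
Column maxima: Left → 10, Right → 6; minimax = 6.
3 ≠ 6, so there is no saddle point; optimal play is mixed.
Let the row player play T with probability p. Expected payoff against Left: 10p + 3(1−p) = 7p + 3; against Right: 3p + 6(1−p) = −3p + 6.
Setting these equal: 7p + 3 = −3p + 6 ⇒ 10p = 3 ⇒ p = 3/10, and the value is (7)·(3/10) + 3 = 51/10.
For the column player: with q = P(Left), equating T's and B's payoffs gives 7q + 3 = −3q + 6 ⇒ q = 3/10.

7/10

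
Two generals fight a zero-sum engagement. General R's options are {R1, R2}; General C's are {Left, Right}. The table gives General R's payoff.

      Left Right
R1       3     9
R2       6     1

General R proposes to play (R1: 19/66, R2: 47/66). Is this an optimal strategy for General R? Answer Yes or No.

Against Left this mix gives (19/66)·3 + (47/66)·6 = 113/22.
Against Right this mix gives (19/66)·9 + (47/66)·1 = 109/33.
General C will play Right, holding General R to 109/33. Shifting weight toward the row that does better against Right would raise this floor (the equalizing mix achieves 51/11 against both Right and Left), so the proposed strategy is not optimal.

No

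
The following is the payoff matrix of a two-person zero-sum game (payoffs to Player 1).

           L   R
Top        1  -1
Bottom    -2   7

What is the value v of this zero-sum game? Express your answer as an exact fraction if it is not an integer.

5/11

Row minima: Top → -1, Bottom → -2; maximin = -1.
Column maxima: L → 1, R → 7; minimax = 1.
-1 ≠ 1, so there is no saddle point; optimal play is mixed.
Let Player 1 play Top with probability p. Expected payoff against L: 1p + (-2)(1−p) = 3p − 2; against R: (-1)p + 7(1−p) = −8p + 7.
Setting these equal: 3p − 2 = −8p + 7 ⇒ 11p = 9 ⇒ p = 9/11, and the value is (3)·(9/11) − 2 = 5/11.
For Player 2: with q = P(L), equating Top's and Bottom's payoffs gives 2q − 1 = −9q + 7 ⇒ q = 8/11.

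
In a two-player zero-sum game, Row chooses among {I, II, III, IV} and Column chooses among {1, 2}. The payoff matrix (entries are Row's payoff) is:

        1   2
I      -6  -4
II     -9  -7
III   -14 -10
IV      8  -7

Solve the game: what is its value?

-74/17

Row minima: I → -6, II → -9, III → -14, IV → -7; maximin = -6.
Column maxima: 1 → 8, 2 → -4; minimax = -4.
-6 ≠ -4, so there is no saddle point; optimal play is mixed.
II is strictly dominated by I, so Row never plays it.
III is strictly dominated by I, so Row never plays it.
On the remaining 2×2 (I, IV vs 1, 2):
Let Row play I with probability p. Expected payoff against 1: (-6)p + 8(1−p) = −14p + 8; against 2: (-4)p + (-7)(1−p) = 3p − 7.
Setting these equal: −14p + 8 = 3p − 7 ⇒ −17p = -15 ⇒ p = 15/17, and the value is (-14)·(15/17) + 8 = -74/17.
For Column: with q = P(1), equating I's and IV's payoffs gives −2q − 4 = 15q − 7 ⇒ q = 3/17.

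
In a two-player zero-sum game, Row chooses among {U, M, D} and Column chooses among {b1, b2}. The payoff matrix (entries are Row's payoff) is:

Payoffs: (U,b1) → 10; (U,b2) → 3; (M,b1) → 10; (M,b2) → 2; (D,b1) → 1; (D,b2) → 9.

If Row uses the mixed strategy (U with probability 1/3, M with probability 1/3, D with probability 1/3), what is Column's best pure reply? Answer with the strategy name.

If Column plays b1, Row's expected payoff is (1/3)·10 + (1/3)·10 + (1/3)·1 = 7.
If Column plays b2, Row's expected payoff is (1/3)·3 + (1/3)·2 + (1/3)·9 = 14/3.
Column minimizes Row's payoff; the smallest is 14/3, so the best response is b2.

b2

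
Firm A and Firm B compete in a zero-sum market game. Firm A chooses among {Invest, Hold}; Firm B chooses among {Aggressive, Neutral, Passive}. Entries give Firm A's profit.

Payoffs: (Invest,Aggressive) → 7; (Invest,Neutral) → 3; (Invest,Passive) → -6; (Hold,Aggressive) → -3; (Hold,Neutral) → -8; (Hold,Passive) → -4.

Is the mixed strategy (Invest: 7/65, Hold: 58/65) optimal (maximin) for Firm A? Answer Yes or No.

No

Against Aggressive this mix gives (7/65)·7 + (58/65)·(-3) = -25/13.
Against Neutral this mix gives (7/65)·3 + (58/65)·(-8) = -443/65.
Against Passive this mix gives (7/65)·(-6) + (58/65)·(-4) = -274/65.
Firm B will play Neutral, holding Firm A to -443/65. Shifting weight toward the row that does better against Neutral would raise this floor (the equalizing mix achieves -60/13 against both Neutral and Passive), so the proposed strategy is not optimal.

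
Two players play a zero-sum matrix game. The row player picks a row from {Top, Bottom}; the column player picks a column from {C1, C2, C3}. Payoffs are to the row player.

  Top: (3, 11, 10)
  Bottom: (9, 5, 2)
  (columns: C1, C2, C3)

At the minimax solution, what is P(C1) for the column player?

4/7

Row minima: Top → 3, Bottom → 2; maximin = 3.
Column maxima: C1 → 9, C2 → 11, C3 → 10; minimax = 9.
3 ≠ 9, so there is no saddle point; optimal play is mixed.
C2 is strictly dominated by C3 (it gives the row player strictly more in every row), so the column player never plays it.
On the remaining 2×2 (Top, Bottom vs C1, C3):
Let the row player play Top with probability p. Expected payoff against C1: 3p + 9(1−p) = −6p + 9; against C3: 10p + 2(1−p) = 8p + 2.
Setting these equal: −6p + 9 = 8p + 2 ⇒ −14p = -7 ⇒ p = 1/2, and the value is (-6)·(1/2) + 9 = 6.
For the column player: with q = P(C1), equating Top's and Bottom's payoffs gives −7q + 10 = 7q + 2 ⇒ q = 4/7.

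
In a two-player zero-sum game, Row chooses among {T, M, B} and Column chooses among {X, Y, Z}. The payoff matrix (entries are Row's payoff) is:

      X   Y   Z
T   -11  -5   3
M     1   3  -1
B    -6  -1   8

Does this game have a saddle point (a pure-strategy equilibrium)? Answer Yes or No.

Row minima: T → -11, M → -1, B → -6; maximin = -1.
Column maxima: X → 1, Y → 3, Z → 8; minimax = 1.
-1 ≠ 1, so no pure-strategy equilibrium exists.

No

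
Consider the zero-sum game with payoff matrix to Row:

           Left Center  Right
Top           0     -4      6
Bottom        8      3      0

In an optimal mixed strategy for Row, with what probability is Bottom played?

Row minima: Top → -4, Bottom → 0; maximin = 0.
Column maxima: Left → 8, Center → 3, Right → 6; minimax = 3.
0 ≠ 3, so there is no saddle point; optimal play is mixed.
Left is strictly dominated by Center (it gives Row strictly more in every row), so Column never plays it.
On the remaining 2×2 (Top, Bottom vs Center, Right):
Let Row play Top with probability p. Expected payoff against Center: (-4)p + 3(1−p) = −7p + 3; against Right: 6p + 0(1−p) = 6p.
Setting these equal: −7p + 3 = 6p ⇒ −13p = -3 ⇒ p = 3/13, and the value is (-7)·(3/13) + 3 = 18/13.
For Column: with q = P(Center), equating Top's and Bottom's payoffs gives −10q + 6 = 3q ⇒ q = 6/13.

10/13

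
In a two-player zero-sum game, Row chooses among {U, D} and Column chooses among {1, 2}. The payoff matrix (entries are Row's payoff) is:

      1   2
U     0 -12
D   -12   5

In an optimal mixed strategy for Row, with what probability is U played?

Row minima: U → -12, D → -12; maximin = -12.
Column maxima: 1 → 0, 2 → 5; minimax = 0.
-12 ≠ 0, so there is no saddle point; optimal play is mixed.
Let Row play U with probability p. Expected payoff against 1: 0p + (-12)(1−p) = 12p − 12; against 2: (-12)p + 5(1−p) = −17p + 5.
Setting these equal: 12p − 12 = −17p + 5 ⇒ 29p = 17 ⇒ p = 17/29, and the value is (12)·(17/29) − 12 = -144/29.
For Column: with q = P(1), equating U's and D's payoffs gives 12q − 12 = −17q + 5 ⇒ q = 17/29.

17/29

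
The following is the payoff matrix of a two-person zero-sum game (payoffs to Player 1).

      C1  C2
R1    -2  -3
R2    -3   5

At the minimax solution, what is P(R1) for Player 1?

8/9

Row minima: R1 → -3, R2 → -3; maximin = -3.
Column maxima: C1 → -2, C2 → 5; minimax = -2.
-3 ≠ -2, so there is no saddle point; optimal play is mixed.
Let Player 1 play R1 with probability p. Expected payoff against C1: (-2)p + (-3)(1−p) = p − 3; against C2: (-3)p + 5(1−p) = −8p + 5.
Setting these equal: p − 3 = −8p + 5 ⇒ 9p = 8 ⇒ p = 8/9, and the value is (1)·(8/9) − 3 = -19/9.
For Player 2: with q = P(C1), equating R1's and R2's payoffs gives q − 3 = −8q + 5 ⇒ q = 8/9.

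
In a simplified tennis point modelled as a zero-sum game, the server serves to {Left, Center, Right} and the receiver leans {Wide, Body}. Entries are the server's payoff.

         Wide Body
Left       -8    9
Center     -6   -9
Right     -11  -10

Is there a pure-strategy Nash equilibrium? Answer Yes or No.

No

Row minima: Left → -8, Center → -9, Right → -11; maximin = -8.
Column maxima: Wide → -6, Body → 9; minimax = -6.
-8 ≠ -6, so no pure-strategy equilibrium exists.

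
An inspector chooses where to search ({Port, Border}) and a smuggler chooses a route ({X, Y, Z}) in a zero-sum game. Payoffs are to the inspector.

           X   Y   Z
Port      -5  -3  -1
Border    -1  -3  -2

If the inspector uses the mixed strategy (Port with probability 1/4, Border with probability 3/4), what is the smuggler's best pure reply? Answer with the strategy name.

Y

If the smuggler plays X, the inspector's expected payoff is (1/4)·(-5) + (3/4)·(-1) = -2.
If the smuggler plays Y, the inspector's expected payoff is (1/4)·(-3) + (3/4)·(-3) = -3.
If the smuggler plays Z, the inspector's expected payoff is (1/4)·(-1) + (3/4)·(-2) = -7/4.
The smuggler minimizes the inspector's payoff; the smallest is -3, so the best response is Y.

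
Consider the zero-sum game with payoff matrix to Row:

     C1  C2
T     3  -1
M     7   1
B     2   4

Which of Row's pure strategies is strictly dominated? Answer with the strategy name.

M gives a strictly higher payoff than T against every column: 7 > 3, 1 > -1.
So T is strictly dominated and Row never plays it.

T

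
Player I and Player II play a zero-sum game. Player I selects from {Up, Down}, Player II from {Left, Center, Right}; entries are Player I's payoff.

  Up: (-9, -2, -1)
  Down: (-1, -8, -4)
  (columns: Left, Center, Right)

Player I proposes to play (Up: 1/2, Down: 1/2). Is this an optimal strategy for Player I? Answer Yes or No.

Against Left this mix gives (1/2)·(-9) + (1/2)·(-1) = -5.
Against Center this mix gives (1/2)·(-2) + (1/2)·(-8) = -5.
Against Right this mix gives (1/2)·(-1) + (1/2)·(-4) = -5/2.
All of Player II's active replies (Left, Center) yield -5, and no column does worse for Player I. The mix makes Player II indifferent and guarantees -5, so it is optimal.

Yes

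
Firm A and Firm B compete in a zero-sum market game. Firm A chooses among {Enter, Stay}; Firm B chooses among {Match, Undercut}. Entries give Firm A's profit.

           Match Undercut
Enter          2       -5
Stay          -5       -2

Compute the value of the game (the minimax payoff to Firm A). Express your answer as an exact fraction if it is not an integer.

Row minima: Enter → -5, Stay → -5; maximin = -5.
Column maxima: Match → 2, Undercut → -2; minimax = -2.
-5 ≠ -2, so there is no saddle point; optimal play is mixed.
Let Firm A play Enter with probability p. Expected payoff against Match: 2p + (-5)(1−p) = 7p − 5; against Undercut: (-5)p + (-2)(1−p) = −3p − 2.
Setting these equal: 7p − 5 = −3p − 2 ⇒ 10p = 3 ⇒ p = 3/10, and the value is (7)·(3/10) − 5 = -29/10.
For Firm B: with q = P(Match), equating Enter's and Stay's payoffs gives 7q − 5 = −3q − 2 ⇒ q = 3/10.

-29/10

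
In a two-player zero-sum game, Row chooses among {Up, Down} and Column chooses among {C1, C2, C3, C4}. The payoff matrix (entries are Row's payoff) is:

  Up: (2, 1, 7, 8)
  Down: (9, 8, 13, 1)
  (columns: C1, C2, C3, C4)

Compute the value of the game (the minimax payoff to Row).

9/2

Row minima: Up → 1, Down → 1; maximin = 1.
Column maxima: C1 → 9, C2 → 8, C3 → 13, C4 → 8; minimax = 8.
1 ≠ 8, so there is no saddle point; optimal play is mixed.
C1 is strictly dominated by C2 (it gives Row strictly more in every row), so Column never plays it.
C3 is strictly dominated by C2 (it gives Row strictly more in every row), so Column never plays it.
On the remaining 2×2 (Up, Down vs C2, C4):
Let Row play Up with probability p. Expected payoff against C2: 1p + 8(1−p) = −7p + 8; against C4: 8p + 1(1−p) = 7p + 1.
Setting these equal: −7p + 8 = 7p + 1 ⇒ −14p = -7 ⇒ p = 1/2, and the value is (-7)·(1/2) + 8 = 9/2.
For Column: with q = P(C2), equating Up's and Down's payoffs gives −7q + 8 = 7q + 1 ⇒ q = 1/2.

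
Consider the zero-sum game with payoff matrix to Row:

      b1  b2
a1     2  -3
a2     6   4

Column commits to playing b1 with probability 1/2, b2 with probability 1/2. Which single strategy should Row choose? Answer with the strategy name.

a2

Expected payoff of a1: (1/2)·2 + (1/2)·(-3) = -1/2.
Expected payoff of a2: (1/2)·6 + (1/2)·4 = 5.
The largest is 5, so Row's best response is a2.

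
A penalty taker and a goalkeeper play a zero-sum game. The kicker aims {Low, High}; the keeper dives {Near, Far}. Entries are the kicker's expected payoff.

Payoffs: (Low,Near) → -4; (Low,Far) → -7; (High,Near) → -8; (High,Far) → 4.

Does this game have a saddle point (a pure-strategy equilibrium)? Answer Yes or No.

Row minima: Low → -7, High → -8; maximin = -7.
Column maxima: Near → -4, Far → 4; minimax = -4.
-7 ≠ -4, so no pure-strategy equilibrium exists.

No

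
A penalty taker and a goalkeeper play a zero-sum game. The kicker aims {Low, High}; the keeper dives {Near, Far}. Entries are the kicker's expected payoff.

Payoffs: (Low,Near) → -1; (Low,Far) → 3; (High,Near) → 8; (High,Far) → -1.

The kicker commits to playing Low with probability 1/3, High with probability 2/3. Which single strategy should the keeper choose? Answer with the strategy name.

Far

If the keeper plays Near, the kicker's expected payoff is (1/3)·(-1) + (2/3)·8 = 5.
If the keeper plays Far, the kicker's expected payoff is (1/3)·3 + (2/3)·(-1) = 1/3.
The keeper minimizes the kicker's payoff; the smallest is 1/3, so the best response is Far.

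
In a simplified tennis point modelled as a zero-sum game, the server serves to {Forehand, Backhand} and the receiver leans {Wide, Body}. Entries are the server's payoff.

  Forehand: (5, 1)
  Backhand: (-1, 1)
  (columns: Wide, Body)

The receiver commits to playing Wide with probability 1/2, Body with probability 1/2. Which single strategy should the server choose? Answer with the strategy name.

Forehand

Expected payoff of Forehand: (1/2)·5 + (1/2)·1 = 3.
Expected payoff of Backhand: (1/2)·(-1) + (1/2)·1 = 0.
The largest is 3, so the server's best response is Forehand.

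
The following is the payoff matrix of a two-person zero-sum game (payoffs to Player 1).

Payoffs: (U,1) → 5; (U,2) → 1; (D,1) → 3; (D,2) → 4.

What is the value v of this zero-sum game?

17/5

Row minima: U → 1, D → 3; maximin = 3.
Column maxima: 1 → 5, 2 → 4; minimax = 4.
3 ≠ 4, so there is no saddle point; optimal play is mixed.
Let Player 1 play U with probability p. Expected payoff against 1: 5p + 3(1−p) = 2p + 3; against 2: 1p + 4(1−p) = −3p + 4.
Setting these equal: 2p + 3 = −3p + 4 ⇒ 5p = 1 ⇒ p = 1/5, and the value is (2)·(1/5) + 3 = 17/5.
For Player 2: with q = P(1), equating U's and D's payoffs gives 4q + 1 = −q + 4 ⇒ q = 3/5.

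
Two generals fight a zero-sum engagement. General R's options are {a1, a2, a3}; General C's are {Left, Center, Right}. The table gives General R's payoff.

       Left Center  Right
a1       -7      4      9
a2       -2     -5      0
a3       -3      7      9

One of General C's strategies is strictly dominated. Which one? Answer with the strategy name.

Right

Left holds General R's payoff strictly below Right in every row: -7 < 9, -2 < 0, -3 < 9.
So Right is strictly dominated for General C.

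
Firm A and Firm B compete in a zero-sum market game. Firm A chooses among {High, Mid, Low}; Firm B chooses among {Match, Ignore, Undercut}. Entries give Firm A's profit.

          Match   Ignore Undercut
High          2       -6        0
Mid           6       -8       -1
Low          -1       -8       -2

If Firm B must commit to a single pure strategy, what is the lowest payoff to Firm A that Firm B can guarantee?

Column maxima: Match → 6, Ignore → -6, Undercut → 0.
The smallest of these is -6.

-6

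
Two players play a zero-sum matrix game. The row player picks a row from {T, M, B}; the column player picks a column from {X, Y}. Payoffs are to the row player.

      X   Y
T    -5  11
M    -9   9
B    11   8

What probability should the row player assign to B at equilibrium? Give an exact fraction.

16/19

Row minima: T → -5, M → -9, B → 8; maximin = 8.
Column maxima: X → 11, Y → 11; minimax = 11.
8 ≠ 11, so there is no saddle point; optimal play is mixed.
M is strictly dominated by T, so the row player never plays it.
On the remaining 2×2 (T, B vs X, Y):
Let the row player play T with probability p. Expected payoff against X: (-5)p + 11(1−p) = −16p + 11; against Y: 11p + 8(1−p) = 3p + 8.
Setting these equal: −16p + 11 = 3p + 8 ⇒ −19p = -3 ⇒ p = 3/19, and the value is (-16)·(3/19) + 11 = 161/19.
For the column player: with q = P(X), equating T's and B's payoffs gives −16q + 11 = 3q + 8 ⇒ q = 3/19.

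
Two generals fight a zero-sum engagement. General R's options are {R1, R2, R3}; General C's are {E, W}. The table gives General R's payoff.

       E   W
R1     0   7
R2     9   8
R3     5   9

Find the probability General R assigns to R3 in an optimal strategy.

Row minima: R1 → 0, R2 → 8, R3 → 5; maximin = 8.
Column maxima: E → 9, W → 9; minimax = 9.
8 ≠ 9, so there is no saddle point; optimal play is mixed.
R1 is strictly dominated by R2, so General R never plays it.
On the remaining 2×2 (R2, R3 vs E, W):
Let General R play R2 with probability p. Expected payoff against E: 9p + 5(1−p) = 4p + 5; against W: 8p + 9(1−p) = −p + 9.
Setting these equal: 4p + 5 = −p + 9 ⇒ 5p = 4 ⇒ p = 4/5, and the value is (4)·(4/5) + 5 = 41/5.
For General C: with q = P(E), equating R2's and R3's payoffs gives q + 8 = −4q + 9 ⇒ q = 1/5.

1/5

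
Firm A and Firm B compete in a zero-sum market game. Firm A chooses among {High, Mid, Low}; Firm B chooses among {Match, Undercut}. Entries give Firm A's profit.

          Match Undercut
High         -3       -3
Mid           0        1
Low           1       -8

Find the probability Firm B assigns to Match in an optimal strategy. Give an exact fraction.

Row minima: High → -3, Mid → 0, Low → -8; maximin = 0.
Column maxima: Match → 1, Undercut → 1; minimax = 1.
0 ≠ 1, so there is no saddle point; optimal play is mixed.
High is strictly dominated by Mid, so Firm A never plays it.
On the remaining 2×2 (Mid, Low vs Match, Undercut):
Let Firm A play Mid with probability p. Expected payoff against Match: 0p + 1(1−p) = −p + 1; against Undercut: 1p + (-8)(1−p) = 9p − 8.
Setting these equal: −p + 1 = 9p − 8 ⇒ −10p = -9 ⇒ p = 9/10, and the value is (-1)·(9/10) + 1 = 1/10.
For Firm B: with q = P(Match), equating Mid's and Low's payoffs gives −q + 1 = 9q − 8 ⇒ q = 9/10.

9/10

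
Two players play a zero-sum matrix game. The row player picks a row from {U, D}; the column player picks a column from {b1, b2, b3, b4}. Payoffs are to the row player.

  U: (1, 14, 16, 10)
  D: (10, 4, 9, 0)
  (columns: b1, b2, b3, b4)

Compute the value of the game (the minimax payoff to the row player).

100/19

Row minima: U → 1, D → 0; maximin = 1.
Column maxima: b1 → 10, b2 → 14, b3 → 16, b4 → 10; minimax = 10.
1 ≠ 10, so there is no saddle point; optimal play is mixed.
b2 is strictly dominated by b4 (it gives the row player strictly more in every row), so the column player never plays it.
b3 is strictly dominated by b4 (it gives the row player strictly more in every row), so the column player never plays it.
On the remaining 2×2 (U, D vs b1, b4):
Let the row player play U with probability p. Expected payoff against b1: 1p + 10(1−p) = −9p + 10; against b4: 10p + 0(1−p) = 10p.
Setting these equal: −9p + 10 = 10p ⇒ −19p = -10 ⇒ p = 10/19, and the value is (-9)·(10/19) + 10 = 100/19.
For the column player: with q = P(b1), equating U's and D's payoffs gives −9q + 10 = 10q ⇒ q = 10/19.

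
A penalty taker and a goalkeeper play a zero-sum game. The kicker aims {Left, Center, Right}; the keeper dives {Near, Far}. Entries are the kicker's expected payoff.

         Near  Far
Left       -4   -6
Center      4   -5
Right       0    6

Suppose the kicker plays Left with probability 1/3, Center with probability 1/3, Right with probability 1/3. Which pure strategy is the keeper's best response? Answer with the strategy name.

If the keeper plays Near, the kicker's expected payoff is (1/3)·(-4) + (1/3)·4 + (1/3)·0 = 0.
If the keeper plays Far, the kicker's expected payoff is (1/3)·(-6) + (1/3)·(-5) + (1/3)·6 = -5/3.
The keeper minimizes the kicker's payoff; the smallest is -5/3, so the best response is Far.

Far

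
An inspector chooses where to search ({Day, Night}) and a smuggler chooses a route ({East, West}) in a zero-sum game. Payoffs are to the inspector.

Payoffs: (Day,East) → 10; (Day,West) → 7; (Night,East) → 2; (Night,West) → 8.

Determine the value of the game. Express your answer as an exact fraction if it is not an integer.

22/3

Row minima: Day → 7, Night → 2; maximin = 7.
Column maxima: East → 10, West → 8; minimax = 8.
7 ≠ 8, so there is no saddle point; optimal play is mixed.
Let the inspector play Day with probability p. Expected payoff against East: 10p + 2(1−p) = 8p + 2; against West: 7p + 8(1−p) = −p + 8.
Setting these equal: 8p + 2 = −p + 8 ⇒ 9p = 6 ⇒ p = 2/3, and the value is (8)·(2/3) + 2 = 22/3.
For the smuggler: with q = P(East), equating Day's and Night's payoffs gives 3q + 7 = −6q + 8 ⇒ q = 1/9.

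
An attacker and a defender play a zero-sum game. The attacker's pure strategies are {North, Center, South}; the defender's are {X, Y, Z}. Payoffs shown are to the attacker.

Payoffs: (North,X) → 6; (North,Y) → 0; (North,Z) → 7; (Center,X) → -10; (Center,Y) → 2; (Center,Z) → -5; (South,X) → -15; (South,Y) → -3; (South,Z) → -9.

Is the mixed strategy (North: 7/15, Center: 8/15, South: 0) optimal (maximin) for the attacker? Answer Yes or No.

Against X this mix gives (7/15)·6 + (8/15)·(-10) = -38/15.
Against Y this mix gives (7/15)·0 + (8/15)·2 = 16/15.
Against Z this mix gives (7/15)·7 + (8/15)·(-5) = 3/5.
The defender will play X, holding the attacker to -38/15. Shifting weight toward the row that does better against X would raise this floor (the equalizing mix achieves 2/3 against both X and Y), so the proposed strategy is not optimal.

No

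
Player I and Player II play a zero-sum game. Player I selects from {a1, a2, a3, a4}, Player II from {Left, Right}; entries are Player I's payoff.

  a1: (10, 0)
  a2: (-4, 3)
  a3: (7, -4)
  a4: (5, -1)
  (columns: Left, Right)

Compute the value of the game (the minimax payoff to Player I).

Row minima: a1 → 0, a2 → -4, a3 → -4, a4 → -1; maximin = 0.
Column maxima: Left → 10, Right → 3; minimax = 3.
0 ≠ 3, so there is no saddle point; optimal play is mixed.
a3 is strictly dominated by a1, so Player I never plays it.
a4 is strictly dominated by a1, so Player I never plays it.
On the remaining 2×2 (a1, a2 vs Left, Right):
Let Player I play a1 with probability p. Expected payoff against Left: 10p + (-4)(1−p) = 14p − 4; against Right: 0p + 3(1−p) = −3p + 3.
Setting these equal: 14p − 4 = −3p + 3 ⇒ 17p = 7 ⇒ p = 7/17, and the value is (14)·(7/17) − 4 = 30/17.
For Player II: with q = P(Left), equating a1's and a2's payoffs gives 10q = −7q + 3 ⇒ q = 3/17.

30/17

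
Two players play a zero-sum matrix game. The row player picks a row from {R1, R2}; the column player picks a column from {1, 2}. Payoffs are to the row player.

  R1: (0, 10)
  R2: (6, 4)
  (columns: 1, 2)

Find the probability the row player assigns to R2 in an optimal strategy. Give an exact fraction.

5/6

Row minima: R1 → 0, R2 → 4; maximin = 4.
Column maxima: 1 → 6, 2 → 10; minimax = 6.
4 ≠ 6, so there is no saddle point; optimal play is mixed.
Let the row player play R1 with probability p. Expected payoff against 1: 0p + 6(1−p) = −6p + 6; against 2: 10p + 4(1−p) = 6p + 4.
Setting these equal: −6p + 6 = 6p + 4 ⇒ −12p = -2 ⇒ p = 1/6, and the value is (-6)·(1/6) + 6 = 5.
For the column player: with q = P(1), equating R1's and R2's payoffs gives −10q + 10 = 2q + 4 ⇒ q = 1/2.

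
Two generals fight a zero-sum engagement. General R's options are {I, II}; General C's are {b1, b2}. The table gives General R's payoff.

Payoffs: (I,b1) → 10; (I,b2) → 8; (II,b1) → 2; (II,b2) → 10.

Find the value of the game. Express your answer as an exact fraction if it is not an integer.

42/5

Row minima: I → 8, II → 2; maximin = 8.
Column maxima: b1 → 10, b2 → 10; minimax = 10.
8 ≠ 10, so there is no saddle point; optimal play is mixed.
Let General R play I with probability p. Expected payoff against b1: 10p + 2(1−p) = 8p + 2; against b2: 8p + 10(1−p) = −2p + 10.
Setting these equal: 8p + 2 = −2p + 10 ⇒ 10p = 8 ⇒ p = 4/5, and the value is (8)·(4/5) + 2 = 42/5.
For General C: with q = P(b1), equating I's and II's payoffs gives 2q + 8 = −8q + 10 ⇒ q = 1/5.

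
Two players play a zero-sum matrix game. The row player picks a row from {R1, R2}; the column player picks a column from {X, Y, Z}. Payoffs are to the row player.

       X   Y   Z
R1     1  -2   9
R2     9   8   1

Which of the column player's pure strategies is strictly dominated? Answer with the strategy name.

Y holds the row player's payoff strictly below X in every row: -2 < 1, 8 < 9.
So X is strictly dominated for the column player.

X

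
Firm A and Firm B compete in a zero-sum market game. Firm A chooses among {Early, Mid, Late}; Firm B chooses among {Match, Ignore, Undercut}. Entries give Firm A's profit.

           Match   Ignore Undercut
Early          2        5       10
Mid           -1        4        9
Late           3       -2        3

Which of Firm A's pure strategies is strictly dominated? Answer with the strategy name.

Mid

Early gives a strictly higher payoff than Mid against every column: 2 > -1, 5 > 4, 10 > 9.
So Mid is strictly dominated and Firm A never plays it.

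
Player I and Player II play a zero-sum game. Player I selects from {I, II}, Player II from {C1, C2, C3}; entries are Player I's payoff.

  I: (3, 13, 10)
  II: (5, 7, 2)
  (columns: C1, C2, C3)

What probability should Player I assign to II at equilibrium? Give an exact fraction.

Row minima: I → 3, II → 2; maximin = 3.
Column maxima: C1 → 5, C2 → 13, C3 → 10; minimax = 5.
3 ≠ 5, so there is no saddle point; optimal play is mixed.
C2 is strictly dominated by C1 (it gives Player I strictly more in every row), so Player II never plays it.
On the remaining 2×2 (I, II vs C1, C3):
Let Player I play I with probability p. Expected payoff against C1: 3p + 5(1−p) = −2p + 5; against C3: 10p + 2(1−p) = 8p + 2.
Setting these equal: −2p + 5 = 8p + 2 ⇒ −10p = -3 ⇒ p = 3/10, and the value is (-2)·(3/10) + 5 = 22/5.
For Player II: with q = P(C1), equating I's and II's payoffs gives −7q + 10 = 3q + 2 ⇒ q = 4/5.

7/10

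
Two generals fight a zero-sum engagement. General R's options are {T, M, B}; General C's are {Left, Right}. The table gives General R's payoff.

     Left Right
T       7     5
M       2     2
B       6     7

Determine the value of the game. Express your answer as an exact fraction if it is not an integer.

Row minima: T → 5, M → 2, B → 6; maximin = 6.
Column maxima: Left → 7, Right → 7; minimax = 7.
6 ≠ 7, so there is no saddle point; optimal play is mixed.
M is strictly dominated by T, so General R never plays it.
On the remaining 2×2 (T, B vs Left, Right):
Let General R play T with probability p. Expected payoff against Left: 7p + 6(1−p) = p + 6; against Right: 5p + 7(1−p) = −2p + 7.
Setting these equal: p + 6 = −2p + 7 ⇒ 3p = 1 ⇒ p = 1/3, and the value is (1)·(1/3) + 6 = 19/3.
For General C: with q = P(Left), equating T's and B's payoffs gives 2q + 5 = −q + 7 ⇒ q = 2/3.

19/3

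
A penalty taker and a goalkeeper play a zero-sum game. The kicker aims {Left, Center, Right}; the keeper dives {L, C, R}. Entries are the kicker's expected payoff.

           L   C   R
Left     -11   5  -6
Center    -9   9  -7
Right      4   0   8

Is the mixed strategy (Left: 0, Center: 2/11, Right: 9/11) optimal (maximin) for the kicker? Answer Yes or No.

Yes

Against L this mix gives (2/11)·(-9) + (9/11)·4 = 18/11.
Against C this mix gives (2/11)·9 + (9/11)·0 = 18/11.
Against R this mix gives (2/11)·(-7) + (9/11)·8 = 58/11.
All of the keeper's active replies (L, C) yield 18/11, and no column does worse for the kicker. The mix makes the keeper indifferent and guarantees 18/11, so it is optimal.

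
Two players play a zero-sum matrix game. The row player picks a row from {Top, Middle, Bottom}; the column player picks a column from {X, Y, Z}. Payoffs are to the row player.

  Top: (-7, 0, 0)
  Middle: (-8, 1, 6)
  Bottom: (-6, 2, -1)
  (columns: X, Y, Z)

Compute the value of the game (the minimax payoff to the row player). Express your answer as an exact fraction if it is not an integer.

-6

Row minima: Top → -7, Middle → -8, Bottom → -6; maximin = -6.
Column maxima: X → -6, Y → 2, Z → 6; minimax = -6.
Since maximin = minimax = -6, there is a saddle point and the value is -6.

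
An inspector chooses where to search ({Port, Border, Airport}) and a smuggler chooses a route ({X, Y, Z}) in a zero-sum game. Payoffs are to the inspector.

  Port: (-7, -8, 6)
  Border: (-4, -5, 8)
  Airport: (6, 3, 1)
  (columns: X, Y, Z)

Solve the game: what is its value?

29/15

Row minima: Port → -8, Border → -5, Airport → 1; maximin = 1.
Column maxima: X → 6, Y → 3, Z → 8; minimax = 3.
1 ≠ 3, so there is no saddle point; optimal play is mixed.
Port is strictly dominated by Border, so the inspector never plays it.
X is strictly dominated by Y (it gives the inspector strictly more in every row), so the smuggler never plays it.
On the remaining 2×2 (Border, Airport vs Y, Z):
Let the inspector play Border with probability p. Expected payoff against Y: (-5)p + 3(1−p) = −8p + 3; against Z: 8p + 1(1−p) = 7p + 1.
Setting these equal: −8p + 3 = 7p + 1 ⇒ −15p = -2 ⇒ p = 2/15, and the value is (-8)·(2/15) + 3 = 29/15.
For the smuggler: with q = P(Y), equating Border's and Airport's payoffs gives −13q + 8 = 2q + 1 ⇒ q = 7/15.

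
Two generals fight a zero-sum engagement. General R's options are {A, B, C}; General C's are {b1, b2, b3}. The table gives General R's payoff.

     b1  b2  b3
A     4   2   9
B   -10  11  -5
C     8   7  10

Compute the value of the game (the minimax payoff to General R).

Row minima: A → 2, B → -10, C → 7; maximin = 7.
Column maxima: b1 → 8, b2 → 11, b3 → 10; minimax = 8.
7 ≠ 8, so there is no saddle point; optimal play is mixed.
A is strictly dominated by C, so General R never plays it.
b3 is strictly dominated by b1 (it gives General R strictly more in every row), so General C never plays it.
On the remaining 2×2 (B, C vs b1, b2):
Let General R play B with probability p. Expected payoff against b1: (-10)p + 8(1−p) = −18p + 8; against b2: 11p + 7(1−p) = 4p + 7.
Setting these equal: −18p + 8 = 4p + 7 ⇒ −22p = -1 ⇒ p = 1/22, and the value is (-18)·(1/22) + 8 = 79/11.
For General C: with q = P(b1), equating B's and C's payoffs gives −21q + 11 = q + 7 ⇒ q = 2/11.

79/11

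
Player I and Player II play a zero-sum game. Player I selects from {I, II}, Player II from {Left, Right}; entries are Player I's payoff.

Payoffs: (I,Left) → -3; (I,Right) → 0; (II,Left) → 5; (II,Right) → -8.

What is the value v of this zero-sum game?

Row minima: I → -3, II → -8; maximin = -3.
Column maxima: Left → 5, Right → 0; minimax = 0.
-3 ≠ 0, so there is no saddle point; optimal play is mixed.
Let Player I play I with probability p. Expected payoff against Left: (-3)p + 5(1−p) = −8p + 5; against Right: 0p + (-8)(1−p) = 8p − 8.
Setting these equal: −8p + 5 = 8p − 8 ⇒ −16p = -13 ⇒ p = 13/16, and the value is (-8)·(13/16) + 5 = -3/2.
For Player II: with q = P(Left), equating I's and II's payoffs gives −3q = 13q − 8 ⇒ q = 1/2.

-3/2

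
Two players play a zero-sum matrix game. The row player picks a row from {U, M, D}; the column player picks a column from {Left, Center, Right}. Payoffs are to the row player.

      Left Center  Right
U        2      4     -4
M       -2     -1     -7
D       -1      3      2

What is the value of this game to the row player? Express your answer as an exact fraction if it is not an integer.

0

Row minima: U → -4, M → -7, D → -1; maximin = -1.
Column maxima: Left → 2, Center → 4, Right → 2; minimax = 2.
-1 ≠ 2, so there is no saddle point; optimal play is mixed.
M is strictly dominated by U, so the row player never plays it.
Center is strictly dominated by Left (it gives the row player strictly more in every row), so the column player never plays it.
On the remaining 2×2 (U, D vs Left, Right):
Let the row player play U with probability p. Expected payoff against Left: 2p + (-1)(1−p) = 3p − 1; against Right: (-4)p + 2(1−p) = −6p + 2.
Setting these equal: 3p − 1 = −6p + 2 ⇒ 9p = 3 ⇒ p = 1/3, and the value is (3)·(1/3) − 1 = 0.
For the column player: with q = P(Left), equating U's and D's payoffs gives 6q − 4 = −3q + 2 ⇒ q = 2/3.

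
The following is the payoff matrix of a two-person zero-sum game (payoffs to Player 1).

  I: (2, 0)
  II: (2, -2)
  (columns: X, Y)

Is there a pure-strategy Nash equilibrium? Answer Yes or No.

Row minima: I → 0, II → -2; maximin = 0.
Column maxima: X → 2, Y → 0; minimax = 0.
maximin = minimax = 0, so a saddle point exists.

Yes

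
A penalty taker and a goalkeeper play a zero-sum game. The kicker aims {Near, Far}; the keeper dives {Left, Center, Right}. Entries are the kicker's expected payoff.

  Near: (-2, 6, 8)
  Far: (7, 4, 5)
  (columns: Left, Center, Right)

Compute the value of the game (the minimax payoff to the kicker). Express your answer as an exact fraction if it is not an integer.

Row minima: Near → -2, Far → 4; maximin = 4.
Column maxima: Left → 7, Center → 6, Right → 8; minimax = 6.
4 ≠ 6, so there is no saddle point; optimal play is mixed.
Right is strictly dominated by Center (it gives the kicker strictly more in every row), so the keeper never plays it.
On the remaining 2×2 (Near, Far vs Left, Center):
Let the kicker play Near with probability p. Expected payoff against Left: (-2)p + 7(1−p) = −9p + 7; against Center: 6p + 4(1−p) = 2p + 4.
Setting these equal: −9p + 7 = 2p + 4 ⇒ −11p = -3 ⇒ p = 3/11, and the value is (-9)·(3/11) + 7 = 50/11.
For the keeper: with q = P(Left), equating Near's and Far's payoffs gives −8q + 6 = 3q + 4 ⇒ q = 2/11.

50/11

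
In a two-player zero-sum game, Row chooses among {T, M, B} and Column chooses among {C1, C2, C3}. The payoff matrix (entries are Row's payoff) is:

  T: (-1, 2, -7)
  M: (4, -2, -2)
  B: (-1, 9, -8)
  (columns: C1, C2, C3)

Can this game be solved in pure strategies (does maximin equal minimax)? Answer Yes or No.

Yes

Row minima: T → -7, M → -2, B → -8; maximin = -2.
Column maxima: C1 → 4, C2 → 9, C3 → -2; minimax = -2.
maximin = minimax = -2, so a saddle point exists.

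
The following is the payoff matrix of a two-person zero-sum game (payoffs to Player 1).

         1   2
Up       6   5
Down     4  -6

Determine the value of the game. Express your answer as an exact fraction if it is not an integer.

Row minima: Up → 5, Down → -6; maximin = 5.
Column maxima: 1 → 6, 2 → 5; minimax = 5.
Since maximin = minimax = 5, there is a saddle point and the value is 5.

5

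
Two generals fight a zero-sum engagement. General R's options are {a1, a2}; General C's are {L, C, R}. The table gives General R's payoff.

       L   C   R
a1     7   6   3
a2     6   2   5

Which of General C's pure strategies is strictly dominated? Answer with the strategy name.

L

C holds General R's payoff strictly below L in every row: 6 < 7, 2 < 6.
So L is strictly dominated for General C.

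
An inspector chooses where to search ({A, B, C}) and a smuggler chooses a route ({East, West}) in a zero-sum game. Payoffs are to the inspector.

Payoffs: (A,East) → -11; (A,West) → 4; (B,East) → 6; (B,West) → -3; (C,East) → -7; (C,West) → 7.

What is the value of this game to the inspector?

Row minima: A → -11, B → -3, C → -7; maximin = -3.
Column maxima: East → 6, West → 7; minimax = 6.
-3 ≠ 6, so there is no saddle point; optimal play is mixed.
A is strictly dominated by C, so the inspector never plays it.
On the remaining 2×2 (B, C vs East, West):
Let the inspector play B with probability p. Expected payoff against East: 6p + (-7)(1−p) = 13p − 7; against West: (-3)p + 7(1−p) = −10p + 7.
Setting these equal: 13p − 7 = −10p + 7 ⇒ 23p = 14 ⇒ p = 14/23, and the value is (13)·(14/23) − 7 = 21/23.
For the smuggler: with q = P(East), equating B's and C's payoffs gives 9q − 3 = −14q + 7 ⇒ q = 10/23.

21/23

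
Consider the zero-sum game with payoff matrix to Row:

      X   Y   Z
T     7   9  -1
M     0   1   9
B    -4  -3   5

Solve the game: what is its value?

Row minima: T → -1, M → 0, B → -4; maximin = 0.
Column maxima: X → 7, Y → 9, Z → 9; minimax = 7.
0 ≠ 7, so there is no saddle point; optimal play is mixed.
B is strictly dominated by M, so Row never plays it.
Y is strictly dominated by X (it gives Row strictly more in every row), so Column never plays it.
On the remaining 2×2 (T, M vs X, Z):
Let Row play T with probability p. Expected payoff against X: 7p + 0(1−p) = 7p; against Z: (-1)p + 9(1−p) = −10p + 9.
Setting these equal: 7p = −10p + 9 ⇒ 17p = 9 ⇒ p = 9/17, and the value is (7)·(9/17) = 63/17.
For Column: with q = P(X), equating T's and M's payoffs gives 8q − 1 = −9q + 9 ⇒ q = 10/17.

63/17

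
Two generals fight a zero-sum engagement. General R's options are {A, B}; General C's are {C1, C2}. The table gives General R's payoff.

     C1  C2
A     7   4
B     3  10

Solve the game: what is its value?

29/5

Row minima: A → 4, B → 3; maximin = 4.
Column maxima: C1 → 7, C2 → 10; minimax = 7.
4 ≠ 7, so there is no saddle point; optimal play is mixed.
Let General R play A with probability p. Expected payoff against C1: 7p + 3(1−p) = 4p + 3; against C2: 4p + 10(1−p) = −6p + 10.
Setting these equal: 4p + 3 = −6p + 10 ⇒ 10p = 7 ⇒ p = 7/10, and the value is (4)·(7/10) + 3 = 29/5.
For General C: with q = P(C1), equating A's and B's payoffs gives 3q + 4 = −7q + 10 ⇒ q = 3/5.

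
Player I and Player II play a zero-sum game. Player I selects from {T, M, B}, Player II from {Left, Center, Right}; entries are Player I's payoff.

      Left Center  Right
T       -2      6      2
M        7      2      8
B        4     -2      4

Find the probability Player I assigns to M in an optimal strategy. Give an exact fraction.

Row minima: T → -2, M → 2, B → -2; maximin = 2.
Column maxima: Left → 7, Center → 6, Right → 8; minimax = 6.
2 ≠ 6, so there is no saddle point; optimal play is mixed.
B is strictly dominated by M, so Player I never plays it.
With B eliminated, Right is strictly dominated by Left (it gives Player I strictly more in every remaining row), so Player II never plays it.
On the remaining 2×2 (T, M vs Left, Center):
Let Player I play T with probability p. Expected payoff against Left: (-2)p + 7(1−p) = −9p + 7; against Center: 6p + 2(1−p) = 4p + 2.
Setting these equal: −9p + 7 = 4p + 2 ⇒ −13p = -5 ⇒ p = 5/13, and the value is (-9)·(5/13) + 7 = 46/13.
For Player II: with q = P(Left), equating T's and M's payoffs gives −8q + 6 = 5q + 2 ⇒ q = 4/13.

8/13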